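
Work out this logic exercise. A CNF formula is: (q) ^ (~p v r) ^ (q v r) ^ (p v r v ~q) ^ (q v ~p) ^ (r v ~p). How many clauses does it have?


A CNF formula is a conjunction of clauses.
Clauses are separated by ^.
Counting the conjuncts: 6 clauses.

6


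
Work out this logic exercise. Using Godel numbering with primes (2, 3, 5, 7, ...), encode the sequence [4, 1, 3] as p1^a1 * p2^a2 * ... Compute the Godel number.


Encode each element as an exponent of the corresponding prime:
  2^4 = 16
  3^1 = 3
  5^3 = 125
Product = 16 * 3 * 125 = 6000

6000


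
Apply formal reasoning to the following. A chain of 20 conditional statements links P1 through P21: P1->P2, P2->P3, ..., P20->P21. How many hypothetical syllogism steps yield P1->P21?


With 20 implications in a chain connecting 21 propositions:
P1->P2, P2->P3, ..., P20->P21
Steps needed = (number of implications) - 1 = 20 - 1 = 19

19


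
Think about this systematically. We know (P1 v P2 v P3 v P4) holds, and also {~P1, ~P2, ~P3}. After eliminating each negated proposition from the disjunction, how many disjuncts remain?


Original disjuncts (4): P1, P2, P3, P4
Negated (eliminate): ~P1, ~P2, ~P3
Remaining disjuncts: P4
Count = 4 - 3 = 1

1


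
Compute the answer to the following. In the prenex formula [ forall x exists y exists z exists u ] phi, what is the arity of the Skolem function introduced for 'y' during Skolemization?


Quantifier prefix: forall x exists y exists z exists u
'y' is existentially quantified at position 2.
Universal variables preceding it: x
Skolem function arity = 1

1


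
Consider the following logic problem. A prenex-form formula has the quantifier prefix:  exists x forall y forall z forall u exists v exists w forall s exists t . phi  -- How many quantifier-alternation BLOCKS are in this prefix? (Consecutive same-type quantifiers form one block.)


Quantifier-type sequence: E A A A E E A E  (A=forall, E=exists)
Group into maximal same-type runs:
  Ex1 | Ax3 | Ex2 | Ax1 | Ex1
Number of blocks = 5

5


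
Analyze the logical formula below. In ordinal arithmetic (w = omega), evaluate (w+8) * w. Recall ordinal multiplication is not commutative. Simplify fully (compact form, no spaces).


Compute (w+8) * w.
Ordinal * is associative and left-distributive over +, but NOT commutative; for finite n>1, n*w = w but w*n stays w*n.
(w+8) * w = sup{(w+8)*k : k<w} = sup{w*k+8} = w^2 (the +8 tail is absorbed in the limit).
Result = w^2

w^2


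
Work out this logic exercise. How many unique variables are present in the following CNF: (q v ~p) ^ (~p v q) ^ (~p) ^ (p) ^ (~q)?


Identify each variable that appears in the formula.
Variables found: p, q
Count = 2

2


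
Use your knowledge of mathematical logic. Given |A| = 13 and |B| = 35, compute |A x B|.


The Cartesian product A x B contains all ordered pairs (a, b).
|A x B| = |A| * |B| = 13 * 35 = 455

455


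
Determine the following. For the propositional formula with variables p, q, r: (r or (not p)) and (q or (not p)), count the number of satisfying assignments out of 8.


Evaluate all 8 assignments for p, q, r:
p=0, q=0, r=0: 1
p=0, q=0, r=1: 1
p=0, q=1, r=0: 1
p=0, q=1, r=1: 1
p=1, q=0, r=0: 0
p=1, q=0, r=1: 0
p=1, q=1, r=0: 0
p=1, q=1, r=1: 1
Satisfying count = 5

5


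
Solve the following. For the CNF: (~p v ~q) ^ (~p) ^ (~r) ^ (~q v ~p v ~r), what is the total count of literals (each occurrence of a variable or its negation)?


Counting literals in each clause:
Clause 1: 2 literal(s)
Clause 2: 1 literal(s)
Clause 3: 1 literal(s)
Clause 4: 3 literal(s)
Total = 7

7


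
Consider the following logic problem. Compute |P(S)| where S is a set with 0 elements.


The power set of a set with n elements has 2^n elements.
|P(S)| = 2^0 = 1

1


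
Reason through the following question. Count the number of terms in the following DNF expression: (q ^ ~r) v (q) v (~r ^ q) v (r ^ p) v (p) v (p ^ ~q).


A DNF formula is a disjunction of terms (conjunctions).
Terms are separated by v.
Counting the disjuncts: 6 terms.

6


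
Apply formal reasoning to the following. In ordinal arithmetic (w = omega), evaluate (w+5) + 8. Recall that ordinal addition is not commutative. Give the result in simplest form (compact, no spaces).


Compute (w+5) + 8.
Ordinal + is associative but NOT commutative; for finite n>0, n + w = w but w + n stays w+n.
By associativity: (w+5) + 8 = w + (5+8) = w+13.
Result = w+13

w+13


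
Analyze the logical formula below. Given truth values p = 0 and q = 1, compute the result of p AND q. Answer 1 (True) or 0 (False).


p = 0, q = 1
Operation: p AND q
Evaluate: 0 AND 1 = 0

0


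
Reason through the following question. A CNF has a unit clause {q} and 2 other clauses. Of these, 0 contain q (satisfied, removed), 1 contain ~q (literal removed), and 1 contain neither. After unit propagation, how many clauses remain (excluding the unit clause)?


Satisfied (removed): 0
Shortened (remain): 1
Unchanged (remain): 1
Remaining = 1 + 1 = 2

2


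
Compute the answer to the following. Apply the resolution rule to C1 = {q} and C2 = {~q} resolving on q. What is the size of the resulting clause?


Remove q from C1 and ~q from C2.
C1 remainder: {}
C2 remainder: {}
Union (resolvent): {} (empty clause)
Resolvent has 0 literal(s).

0


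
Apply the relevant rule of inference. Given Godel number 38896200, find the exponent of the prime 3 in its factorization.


Factorize 38896200 by dividing by 3 repeatedly.
Division steps: 3 divides 38896200 exactly 4 time(s).
Exponent of 3 = 4

4


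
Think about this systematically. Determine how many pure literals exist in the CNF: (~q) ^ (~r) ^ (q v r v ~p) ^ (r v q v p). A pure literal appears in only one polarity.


Check each variable for pure literal status:
p: mixed (not pure)
q: mixed (not pure)
r: mixed (not pure)
Pure literal count = 0

0


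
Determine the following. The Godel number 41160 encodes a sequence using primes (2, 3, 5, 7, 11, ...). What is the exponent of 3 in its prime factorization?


Factorize 41160 by dividing by 3 repeatedly.
Division steps: 3 divides 41160 exactly 1 time(s).
Exponent of 3 = 1

1


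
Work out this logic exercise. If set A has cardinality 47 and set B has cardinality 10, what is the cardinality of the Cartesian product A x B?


The Cartesian product A x B contains all ordered pairs (a, b).
|A x B| = |A| * |B| = 47 * 10 = 470

470


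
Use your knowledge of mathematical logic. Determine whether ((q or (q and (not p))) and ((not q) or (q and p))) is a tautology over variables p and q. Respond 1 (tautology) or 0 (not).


Check all 4 assignments:
p=0, q=0: 0
p=0, q=1: 0
p=1, q=0: 0
p=1, q=1: 1
Satisfying count = 1/4.
Tautology iff count = 4: no.

0


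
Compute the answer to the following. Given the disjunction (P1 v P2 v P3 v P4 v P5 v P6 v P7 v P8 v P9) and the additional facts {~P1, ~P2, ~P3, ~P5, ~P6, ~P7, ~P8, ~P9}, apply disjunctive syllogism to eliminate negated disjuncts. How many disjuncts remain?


Original disjuncts (9): P1, P2, P3, P4, P5, P6, P7, P8, P9
Negated (eliminate): ~P1, ~P2, ~P3, ~P5, ~P6, ~P7, ~P8, ~P9
Remaining disjuncts: P4
Count = 9 - 8 = 1

1


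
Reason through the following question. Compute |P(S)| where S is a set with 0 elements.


The power set of a set with n elements has 2^n elements.
|P(S)| = 2^0 = 1

1


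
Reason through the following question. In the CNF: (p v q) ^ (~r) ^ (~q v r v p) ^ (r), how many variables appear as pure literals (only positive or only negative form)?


Check each variable for pure literal status:
p: pure positive
q: mixed (not pure)
r: mixed (not pure)
Pure literal count = 1

1


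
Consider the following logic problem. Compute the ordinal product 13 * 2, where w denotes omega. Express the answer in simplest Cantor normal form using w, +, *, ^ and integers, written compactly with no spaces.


Compute 13 * 2.
Ordinal * is associative and left-distributive over +, but NOT commutative; for finite n>1, n*w = w but w*n stays w*n.
Both finite; ordinal * agrees with natural *: 13 * 2 = 26.
Result = 26

26


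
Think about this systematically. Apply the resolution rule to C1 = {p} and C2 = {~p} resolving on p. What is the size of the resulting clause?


Remove p from C1 and ~p from C2.
C1 remainder: {}
C2 remainder: {}
Union (resolvent): {} (empty clause)
Resolvent has 0 literal(s).

0


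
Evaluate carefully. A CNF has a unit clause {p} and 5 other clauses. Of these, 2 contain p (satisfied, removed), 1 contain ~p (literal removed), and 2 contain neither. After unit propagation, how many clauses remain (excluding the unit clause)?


Satisfied (removed): 2
Shortened (remain): 1
Unchanged (remain): 2
Remaining = 1 + 2 = 3

3


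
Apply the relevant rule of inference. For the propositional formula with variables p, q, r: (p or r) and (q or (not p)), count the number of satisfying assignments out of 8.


Evaluate all 8 assignments for p, q, r:
p=0, q=0, r=0: 0
p=0, q=0, r=1: 1
p=0, q=1, r=0: 0
p=0, q=1, r=1: 1
p=1, q=0, r=0: 0
p=1, q=0, r=1: 0
p=1, q=1, r=0: 1
p=1, q=1, r=1: 1
Satisfying count = 4

4


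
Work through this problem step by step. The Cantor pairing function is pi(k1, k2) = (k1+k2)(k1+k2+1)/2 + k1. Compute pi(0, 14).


k1 + k2 = 14
(k1+k2)(k1+k2+1)/2 = 14 * 15 / 2 = 105
pi = 105 + 0 = 105

105


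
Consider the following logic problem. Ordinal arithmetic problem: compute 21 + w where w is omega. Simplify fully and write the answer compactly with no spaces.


Compute 21 + w.
Ordinal + is associative but NOT commutative; for finite n>0, n + w = w but w + n stays w+n.
Any finite left addend is absorbed by w on the right: 21 + w = w.
Result = w

w


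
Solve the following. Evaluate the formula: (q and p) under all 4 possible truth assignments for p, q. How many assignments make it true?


Check all 4 assignments:
p=0, q=0: 0
p=0, q=1: 0
p=1, q=0: 0
p=1, q=1: 1
Count of True = 1

1


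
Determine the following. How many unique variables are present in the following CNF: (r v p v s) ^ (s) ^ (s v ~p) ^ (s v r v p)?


Identify each variable that appears in the formula.
Variables found: p, r, s
Count = 3

3


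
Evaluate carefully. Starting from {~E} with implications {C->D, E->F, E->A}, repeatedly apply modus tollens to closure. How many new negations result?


Initial negated facts: {~E}
Apply modus tollens to closure:
  (no implication fires)
Final negated: {~E}
New negations: {(none)}
Count = 0

0


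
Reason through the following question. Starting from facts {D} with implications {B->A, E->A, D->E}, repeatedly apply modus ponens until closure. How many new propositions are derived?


Initial facts: {D}
Apply modus ponens to closure:
  D and D->E  =>  E
  E and E->A  =>  A
Final known: {A, D, E}
New propositions: {A, E}
Count = 2

2


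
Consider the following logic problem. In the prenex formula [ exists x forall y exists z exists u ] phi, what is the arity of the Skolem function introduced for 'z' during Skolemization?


Quantifier prefix: exists x forall y exists z exists u
'z' is existentially quantified at position 3.
Universal variables preceding it: y
Skolem function arity = 1

1


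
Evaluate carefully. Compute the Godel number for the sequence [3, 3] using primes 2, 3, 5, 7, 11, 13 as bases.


Encode each element as an exponent of the corresponding prime:
  2^3 = 8
  3^3 = 27
Product = 8 * 27 = 216

216


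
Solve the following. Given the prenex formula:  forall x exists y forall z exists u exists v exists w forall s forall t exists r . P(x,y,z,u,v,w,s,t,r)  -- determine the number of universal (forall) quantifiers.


Quantifier prefix: forall x exists y forall z exists u exists v exists w forall s forall t exists r
Mark each quantifier type:
  U E U E E E U U E
Universal count = 4, Existential count = 5
Asked for universal (forall) quantifiers: 4

4


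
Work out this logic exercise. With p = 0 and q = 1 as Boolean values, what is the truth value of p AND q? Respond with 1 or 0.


p = 0, q = 1
Operation: p AND q
Evaluate: 0 AND 1 = 0

0


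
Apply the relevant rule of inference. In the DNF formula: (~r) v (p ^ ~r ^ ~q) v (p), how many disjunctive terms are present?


A DNF formula is a disjunction of terms (conjunctions).
Terms are separated by v.
Counting the disjuncts: 3 terms.

3


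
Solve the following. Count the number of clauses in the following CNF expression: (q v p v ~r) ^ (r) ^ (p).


A CNF formula is a conjunction of clauses.
Clauses are separated by ^.
Counting the conjuncts: 3 clauses.

3


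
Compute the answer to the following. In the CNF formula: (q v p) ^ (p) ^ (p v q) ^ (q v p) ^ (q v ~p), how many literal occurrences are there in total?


Counting literals in each clause:
Clause 1: 2 literal(s)
Clause 2: 1 literal(s)
Clause 3: 2 literal(s)
Clause 4: 2 literal(s)
Clause 5: 2 literal(s)
Total = 9

9


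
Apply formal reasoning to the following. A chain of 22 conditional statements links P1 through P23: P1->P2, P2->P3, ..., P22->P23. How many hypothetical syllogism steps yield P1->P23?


With 22 implications in a chain connecting 23 propositions:
P1->P2, P2->P3, ..., P22->P23
Steps needed = (number of implications) - 1 = 22 - 1 = 21

21


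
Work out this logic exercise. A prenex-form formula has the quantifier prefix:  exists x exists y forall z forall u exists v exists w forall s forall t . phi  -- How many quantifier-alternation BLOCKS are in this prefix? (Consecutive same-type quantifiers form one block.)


Quantifier-type sequence: E E A A E E A A  (A=forall, E=exists)
Group into maximal same-type runs:
  Ex2 | Ax2 | Ex2 | Ax2
Number of blocks = 4

4


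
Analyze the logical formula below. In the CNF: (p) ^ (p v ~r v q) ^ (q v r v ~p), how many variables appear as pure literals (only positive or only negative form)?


Check each variable for pure literal status:
p: mixed (not pure)
q: pure positive
r: mixed (not pure)
Pure literal count = 1

1


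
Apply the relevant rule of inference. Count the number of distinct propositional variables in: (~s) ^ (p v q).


Identify each variable that appears in the formula.
Variables found: p, q, s
Count = 3

3


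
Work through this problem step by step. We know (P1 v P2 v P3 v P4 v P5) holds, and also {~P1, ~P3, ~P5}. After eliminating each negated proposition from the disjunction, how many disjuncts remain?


Original disjuncts (5): P1, P2, P3, P4, P5
Negated (eliminate): ~P1, ~P3, ~P5
Remaining disjuncts: P2, P4
Count = 5 - 3 = 2

2


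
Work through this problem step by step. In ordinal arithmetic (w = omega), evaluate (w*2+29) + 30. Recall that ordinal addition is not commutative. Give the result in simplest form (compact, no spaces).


Compute (w*2+29) + 30.
Ordinal + is associative but NOT commutative; for finite n>0, n + w = w but w + n stays w+n.
By associativity: (w*2+29) + 30 = w*2 + (29+30) = w*2+59.
Result = w*2+59

w*2+59


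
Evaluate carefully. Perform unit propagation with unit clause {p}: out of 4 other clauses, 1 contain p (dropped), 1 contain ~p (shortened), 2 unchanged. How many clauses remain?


Satisfied (removed): 1
Shortened (remain): 1
Unchanged (remain): 2
Remaining = 1 + 2 = 3

3


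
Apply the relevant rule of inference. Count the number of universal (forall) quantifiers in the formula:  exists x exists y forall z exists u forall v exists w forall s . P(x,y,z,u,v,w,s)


Quantifier prefix: exists x exists y forall z exists u forall v exists w forall s
Mark each quantifier type:
  E E U E U E U
Universal count = 3, Existential count = 4
Asked for universal (forall) quantifiers: 3

3


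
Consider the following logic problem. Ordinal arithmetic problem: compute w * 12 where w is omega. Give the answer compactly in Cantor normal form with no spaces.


Compute w * 12.
Ordinal * is associative and left-distributive over +, but NOT commutative; for finite n>1, n*w = w but w*n stays w*n.
w * 12 means 12 copies of w concatenated: w*12.
Result = w*12

w*12


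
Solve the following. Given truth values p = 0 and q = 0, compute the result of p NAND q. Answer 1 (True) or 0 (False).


p = 0, q = 0
Operation: p NAND q
Evaluate: 0 NAND 0 = 1

1


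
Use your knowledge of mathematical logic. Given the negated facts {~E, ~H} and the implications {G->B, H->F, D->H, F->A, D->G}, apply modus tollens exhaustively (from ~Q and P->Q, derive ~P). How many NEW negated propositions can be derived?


Initial negated facts: {~E, ~H}
Apply modus tollens to closure:
  ~H and D->H  =>  ~D
Final negated: {~D, ~E, ~H}
New negations: {~D}
Count = 1

1


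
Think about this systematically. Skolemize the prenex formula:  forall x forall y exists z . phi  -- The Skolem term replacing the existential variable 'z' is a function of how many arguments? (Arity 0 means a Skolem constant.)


Quantifier prefix: forall x forall y exists z
'z' is existentially quantified at position 3.
Universal variables preceding it: x, y
Skolem function arity = 2

2


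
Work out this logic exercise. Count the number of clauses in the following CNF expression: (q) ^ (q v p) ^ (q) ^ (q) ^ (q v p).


A CNF formula is a conjunction of clauses.
Clauses are separated by ^.
Counting the conjuncts: 5 clauses.

5


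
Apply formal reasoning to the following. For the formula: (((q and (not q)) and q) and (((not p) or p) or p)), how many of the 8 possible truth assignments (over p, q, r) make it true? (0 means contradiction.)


Check all 8 assignments:
p=0, q=0, r=0: 0
p=0, q=0, r=1: 0
p=0, q=1, r=0: 0
p=0, q=1, r=1: 0
p=1, q=0, r=0: 0
p=1, q=0, r=1: 0
p=1, q=1, r=0: 0
p=1, q=1, r=1: 0
Count of True = 0

0


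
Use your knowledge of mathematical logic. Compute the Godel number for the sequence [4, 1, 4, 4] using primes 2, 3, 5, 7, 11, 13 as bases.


Encode each element as an exponent of the corresponding prime:
  2^4 = 16
  3^1 = 3
  5^4 = 625
  7^4 = 2401
Product = 16 * 3 * 625 * 2401 = 72030000

72030000


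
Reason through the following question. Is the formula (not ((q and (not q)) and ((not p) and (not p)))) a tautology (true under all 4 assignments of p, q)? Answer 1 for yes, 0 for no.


Check all 4 assignments:
p=0, q=0: 1
p=0, q=1: 1
p=1, q=0: 1
p=1, q=1: 1
Satisfying count = 4/4.
Tautology iff count = 4: yes.

1


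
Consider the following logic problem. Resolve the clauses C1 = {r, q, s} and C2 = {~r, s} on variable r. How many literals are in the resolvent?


Remove r from C1 and ~r from C2.
C1 remainder: {q, s}
C2 remainder: {s}
Union (resolvent): {q, s}
Resolvent has 2 literal(s).

2


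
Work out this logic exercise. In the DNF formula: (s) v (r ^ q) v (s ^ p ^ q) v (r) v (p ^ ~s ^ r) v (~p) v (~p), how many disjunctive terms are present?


A DNF formula is a disjunction of terms (conjunctions).
Terms are separated by v.
Counting the disjuncts: 7 terms.

7


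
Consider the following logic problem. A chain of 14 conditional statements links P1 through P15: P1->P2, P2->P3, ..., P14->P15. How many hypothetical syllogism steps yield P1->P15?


With 14 implications in a chain connecting 15 propositions:
P1->P2, P2->P3, ..., P14->P15
Steps needed = (number of implications) - 1 = 14 - 1 = 13

13


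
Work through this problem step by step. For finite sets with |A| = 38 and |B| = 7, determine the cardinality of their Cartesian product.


The Cartesian product A x B contains all ordered pairs (a, b).
|A x B| = |A| * |B| = 38 * 7 = 266

266


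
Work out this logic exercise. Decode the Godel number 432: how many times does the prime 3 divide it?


Factorize 432 by dividing by 3 repeatedly.
Division steps: 3 divides 432 exactly 3 time(s).
Exponent of 3 = 3

3


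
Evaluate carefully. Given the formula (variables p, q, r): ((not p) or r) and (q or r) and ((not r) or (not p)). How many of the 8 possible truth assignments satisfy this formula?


Evaluate all 8 assignments for p, q, r:
p=0, q=0, r=0: 0
p=0, q=0, r=1: 1
p=0, q=1, r=0: 1
p=0, q=1, r=1: 1
p=1, q=0, r=0: 0
p=1, q=0, r=1: 0
p=1, q=1, r=0: 0
p=1, q=1, r=1: 0
Satisfying count = 3

3


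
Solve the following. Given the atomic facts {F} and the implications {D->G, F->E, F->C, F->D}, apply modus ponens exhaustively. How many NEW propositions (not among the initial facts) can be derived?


Initial facts: {F}
Apply modus ponens to closure:
  F and F->E  =>  E
  F and F->C  =>  C
  F and F->D  =>  D
  D and D->G  =>  G
Final known: {C, D, E, F, G}
New propositions: {C, D, E, G}
Count = 4

4


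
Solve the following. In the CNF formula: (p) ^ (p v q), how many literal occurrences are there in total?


Counting literals in each clause:
Clause 1: 1 literal(s)
Clause 2: 2 literal(s)
Total = 3

3


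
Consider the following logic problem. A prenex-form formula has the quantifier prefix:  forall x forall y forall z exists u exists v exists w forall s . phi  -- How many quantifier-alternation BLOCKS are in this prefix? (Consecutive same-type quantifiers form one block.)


Quantifier-type sequence: A A A E E E A  (A=forall, E=exists)
Group into maximal same-type runs:
  Ax3 | Ex3 | Ax1
Number of blocks = 3

3


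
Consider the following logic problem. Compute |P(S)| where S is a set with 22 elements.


The power set of a set with n elements has 2^n elements.
|P(S)| = 2^22 = 4194304

4194304


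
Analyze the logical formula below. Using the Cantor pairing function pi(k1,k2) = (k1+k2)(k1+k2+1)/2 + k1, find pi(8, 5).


k1 + k2 = 13
(k1+k2)(k1+k2+1)/2 = 13 * 14 / 2 = 91
pi = 91 + 8 = 99

99


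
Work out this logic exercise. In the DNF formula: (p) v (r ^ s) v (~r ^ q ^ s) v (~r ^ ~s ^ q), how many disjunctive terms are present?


A DNF formula is a disjunction of terms (conjunctions).
Terms are separated by v.
Counting the disjuncts: 4 terms.

4


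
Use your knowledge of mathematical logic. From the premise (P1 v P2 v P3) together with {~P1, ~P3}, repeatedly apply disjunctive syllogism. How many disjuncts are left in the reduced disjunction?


Original disjuncts (3): P1, P2, P3
Negated (eliminate): ~P1, ~P3
Remaining disjuncts: P2
Count = 3 - 2 = 1

1


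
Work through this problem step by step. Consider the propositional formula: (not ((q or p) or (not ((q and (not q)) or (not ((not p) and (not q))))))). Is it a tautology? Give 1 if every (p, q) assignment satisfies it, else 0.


Check all 4 assignments:
p=0, q=0: 0
p=0, q=1: 0
p=1, q=0: 0
p=1, q=1: 0
Satisfying count = 0/4.
Tautology iff count = 4: no.

0


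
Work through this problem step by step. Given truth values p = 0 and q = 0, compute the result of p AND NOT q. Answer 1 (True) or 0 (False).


p = 0, q = 0
Operation: p AND NOT q
Evaluate: 0 AND NOT 0 = 0

0


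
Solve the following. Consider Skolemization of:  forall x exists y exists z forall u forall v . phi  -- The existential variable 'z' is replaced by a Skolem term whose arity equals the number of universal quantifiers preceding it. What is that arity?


Quantifier prefix: forall x exists y exists z forall u forall v
'z' is existentially quantified at position 3.
Universal variables preceding it: x
Skolem function arity = 1

1


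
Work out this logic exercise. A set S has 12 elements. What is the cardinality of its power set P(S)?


The power set of a set with n elements has 2^n elements.
|P(S)| = 2^12 = 4096

4096


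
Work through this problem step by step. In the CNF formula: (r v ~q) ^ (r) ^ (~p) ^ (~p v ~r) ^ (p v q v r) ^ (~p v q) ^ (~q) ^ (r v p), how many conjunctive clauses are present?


A CNF formula is a conjunction of clauses.
Clauses are separated by ^.
Counting the conjuncts: 8 clauses.

8


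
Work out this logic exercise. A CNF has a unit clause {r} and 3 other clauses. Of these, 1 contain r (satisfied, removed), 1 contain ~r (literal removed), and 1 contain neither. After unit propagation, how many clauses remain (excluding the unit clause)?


Satisfied (removed): 1
Shortened (remain): 1
Unchanged (remain): 1
Remaining = 1 + 1 = 2

2


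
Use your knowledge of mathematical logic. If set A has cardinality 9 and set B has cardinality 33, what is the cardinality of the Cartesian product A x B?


The Cartesian product A x B contains all ordered pairs (a, b).
|A x B| = |A| * |B| = 9 * 33 = 297

297


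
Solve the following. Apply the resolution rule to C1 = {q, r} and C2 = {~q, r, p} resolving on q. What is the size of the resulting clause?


Remove q from C1 and ~q from C2.
C1 remainder: {r}
C2 remainder: {r, p}
Union (resolvent): {p, r}
Resolvent has 2 literal(s).

2


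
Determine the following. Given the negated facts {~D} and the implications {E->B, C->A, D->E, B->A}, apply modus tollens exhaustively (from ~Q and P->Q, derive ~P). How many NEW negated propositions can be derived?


Initial negated facts: {~D}
Apply modus tollens to closure:
  (no implication fires)
Final negated: {~D}
New negations: {(none)}
Count = 0

0


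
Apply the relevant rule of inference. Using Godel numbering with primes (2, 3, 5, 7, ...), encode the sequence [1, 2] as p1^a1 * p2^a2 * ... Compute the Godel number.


Encode each element as an exponent of the corresponding prime:
  2^1 = 2
  3^2 = 9
Product = 2 * 9 = 18

18


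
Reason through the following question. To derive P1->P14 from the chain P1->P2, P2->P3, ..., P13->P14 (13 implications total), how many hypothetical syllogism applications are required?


With 13 implications in a chain connecting 14 propositions:
P1->P2, P2->P3, ..., P13->P14
Steps needed = (number of implications) - 1 = 13 - 1 = 12

12


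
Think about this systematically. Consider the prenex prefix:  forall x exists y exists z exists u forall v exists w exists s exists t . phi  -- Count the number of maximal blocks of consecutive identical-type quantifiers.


Quantifier-type sequence: A E E E A E E E  (A=forall, E=exists)
Group into maximal same-type runs:
  Ax1 | Ex3 | Ax1 | Ex3
Number of blocks = 4

4


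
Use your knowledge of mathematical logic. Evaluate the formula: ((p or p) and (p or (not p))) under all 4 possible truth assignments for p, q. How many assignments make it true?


Check all 4 assignments:
p=0, q=0: 0
p=0, q=1: 0
p=1, q=0: 1
p=1, q=1: 1
Count of True = 2

2


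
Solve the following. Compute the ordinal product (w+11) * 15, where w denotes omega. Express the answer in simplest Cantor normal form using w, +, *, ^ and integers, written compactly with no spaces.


Compute (w+11) * 15.
Ordinal * is associative and left-distributive over +, but NOT commutative; for finite n>1, n*w = w but w*n stays w*n.
(w+11) * 15 = (w+11) repeated 15 times. Each intermediate +11 is absorbed by the following w; only the last survives: w*15+11.
Result = w*15+11

w*15+11


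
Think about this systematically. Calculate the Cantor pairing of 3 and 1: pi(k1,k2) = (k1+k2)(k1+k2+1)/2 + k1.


k1 + k2 = 4
(k1+k2)(k1+k2+1)/2 = 4 * 5 / 2 = 10
pi = 10 + 3 = 13

13


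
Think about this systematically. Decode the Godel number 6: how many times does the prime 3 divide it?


Factorize 6 by dividing by 3 repeatedly.
Division steps: 3 divides 6 exactly 1 time(s).
Exponent of 3 = 1

1


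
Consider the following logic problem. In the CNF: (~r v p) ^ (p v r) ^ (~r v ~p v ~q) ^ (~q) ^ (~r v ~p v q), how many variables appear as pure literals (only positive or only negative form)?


Check each variable for pure literal status:
p: mixed (not pure)
q: mixed (not pure)
r: mixed (not pure)
Pure literal count = 0

0


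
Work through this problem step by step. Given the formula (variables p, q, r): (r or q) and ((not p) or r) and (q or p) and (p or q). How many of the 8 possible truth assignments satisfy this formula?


Evaluate all 8 assignments for p, q, r:
p=0, q=0, r=0: 0
p=0, q=0, r=1: 0
p=0, q=1, r=0: 1
p=0, q=1, r=1: 1
p=1, q=0, r=0: 0
p=1, q=0, r=1: 1
p=1, q=1, r=0: 0
p=1, q=1, r=1: 1
Satisfying count = 4

4


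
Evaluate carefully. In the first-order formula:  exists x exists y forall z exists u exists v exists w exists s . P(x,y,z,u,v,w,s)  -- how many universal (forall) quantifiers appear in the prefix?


Quantifier prefix: exists x exists y forall z exists u exists v exists w exists s
Mark each quantifier type:
  E E U E E E E
Universal count = 1, Existential count = 6
Asked for universal (forall) quantifiers: 1

1


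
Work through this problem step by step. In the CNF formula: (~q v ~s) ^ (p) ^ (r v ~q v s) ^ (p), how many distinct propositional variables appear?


Identify each variable that appears in the formula.
Variables found: p, q, r, s
Count = 4

4


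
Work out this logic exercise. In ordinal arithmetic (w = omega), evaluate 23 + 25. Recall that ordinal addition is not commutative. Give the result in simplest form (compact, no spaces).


Compute 23 + 25.
Ordinal + is associative but NOT commutative; for finite n>0, n + w = w but w + n stays w+n.
Both operands finite; ordinal + agrees with natural +: 23 + 25 = 48.
Result = 48

48


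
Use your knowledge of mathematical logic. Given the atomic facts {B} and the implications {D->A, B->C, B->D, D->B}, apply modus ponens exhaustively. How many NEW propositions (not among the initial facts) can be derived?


Initial facts: {B}
Apply modus ponens to closure:
  B and B->C  =>  C
  B and B->D  =>  D
  D and D->A  =>  A
Final known: {A, B, C, D}
New propositions: {A, C, D}
Count = 3

3


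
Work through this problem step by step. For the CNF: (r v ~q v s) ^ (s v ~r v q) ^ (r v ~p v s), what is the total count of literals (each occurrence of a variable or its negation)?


Counting literals in each clause:
Clause 1: 3 literal(s)
Clause 2: 3 literal(s)
Clause 3: 3 literal(s)
Total = 9

9


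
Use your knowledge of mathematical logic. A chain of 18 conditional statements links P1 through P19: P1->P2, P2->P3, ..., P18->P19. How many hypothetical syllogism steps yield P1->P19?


With 18 implications in a chain connecting 19 propositions:
P1->P2, P2->P3, ..., P18->P19
Steps needed = (number of implications) - 1 = 18 - 1 = 17

17


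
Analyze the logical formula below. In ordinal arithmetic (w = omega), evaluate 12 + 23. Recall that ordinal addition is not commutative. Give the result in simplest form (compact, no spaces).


Compute 12 + 23.
Ordinal + is associative but NOT commutative; for finite n>0, n + w = w but w + n stays w+n.
Both operands finite; ordinal + agrees with natural +: 12 + 23 = 35.
Result = 35

35


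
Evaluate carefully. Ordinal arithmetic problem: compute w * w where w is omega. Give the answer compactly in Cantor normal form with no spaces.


Compute w * w.
Ordinal * is associative and left-distributive over +, but NOT commutative; for finite n>1, n*w = w but w*n stays w*n.
w * w = w^2 by definition.
Result = w^2

w^2


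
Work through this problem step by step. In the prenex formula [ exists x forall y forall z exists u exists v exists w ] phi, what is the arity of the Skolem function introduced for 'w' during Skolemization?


Quantifier prefix: exists x forall y forall z exists u exists v exists w
'w' is existentially quantified at position 6.
Universal variables preceding it: y, z
Skolem function arity = 2

2


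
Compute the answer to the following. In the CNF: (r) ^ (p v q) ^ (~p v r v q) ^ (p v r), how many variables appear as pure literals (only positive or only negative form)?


Check each variable for pure literal status:
p: mixed (not pure)
q: pure positive
r: pure positive
Pure literal count = 2

2


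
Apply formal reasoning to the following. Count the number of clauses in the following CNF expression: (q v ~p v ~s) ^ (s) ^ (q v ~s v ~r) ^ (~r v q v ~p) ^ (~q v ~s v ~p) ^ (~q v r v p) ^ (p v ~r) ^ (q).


A CNF formula is a conjunction of clauses.
Clauses are separated by ^.
Counting the conjuncts: 8 clauses.

8


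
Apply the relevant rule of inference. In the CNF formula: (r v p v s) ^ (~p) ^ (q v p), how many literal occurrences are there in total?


Counting literals in each clause:
Clause 1: 3 literal(s)
Clause 2: 1 literal(s)
Clause 3: 2 literal(s)
Total = 6

6


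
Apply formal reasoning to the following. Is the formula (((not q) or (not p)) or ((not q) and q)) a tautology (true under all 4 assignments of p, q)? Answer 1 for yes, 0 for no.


Check all 4 assignments:
p=0, q=0: 1
p=0, q=1: 1
p=1, q=0: 1
p=1, q=1: 0
Satisfying count = 3/4.
Tautology iff count = 4: no.

0


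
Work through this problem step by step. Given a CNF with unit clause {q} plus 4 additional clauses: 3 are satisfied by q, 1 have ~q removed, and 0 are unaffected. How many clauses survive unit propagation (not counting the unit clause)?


Satisfied (removed): 3
Shortened (remain): 1
Unchanged (remain): 0
Remaining = 1 + 0 = 1

1


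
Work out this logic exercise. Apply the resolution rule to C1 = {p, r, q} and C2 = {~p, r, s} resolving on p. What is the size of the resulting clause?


Remove p from C1 and ~p from C2.
C1 remainder: {r, q}
C2 remainder: {r, s}
Union (resolvent): {q, r, s}
Resolvent has 3 literal(s).

3


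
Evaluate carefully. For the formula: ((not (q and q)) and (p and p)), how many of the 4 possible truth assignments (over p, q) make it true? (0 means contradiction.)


Check all 4 assignments:
p=0, q=0: 0
p=0, q=1: 0
p=1, q=0: 1
p=1, q=1: 0
Count of True = 1

1


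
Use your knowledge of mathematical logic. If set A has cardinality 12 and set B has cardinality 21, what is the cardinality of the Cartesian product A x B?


The Cartesian product A x B contains all ordered pairs (a, b).
|A x B| = |A| * |B| = 12 * 21 = 252

252


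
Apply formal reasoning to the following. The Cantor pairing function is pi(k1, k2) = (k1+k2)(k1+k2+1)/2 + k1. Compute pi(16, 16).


k1 + k2 = 32
(k1+k2)(k1+k2+1)/2 = 32 * 33 / 2 = 528
pi = 528 + 16 = 544

544


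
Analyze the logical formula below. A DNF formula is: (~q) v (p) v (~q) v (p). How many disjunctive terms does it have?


A DNF formula is a disjunction of terms (conjunctions).
Terms are separated by v.
Counting the disjuncts: 4 terms.

4


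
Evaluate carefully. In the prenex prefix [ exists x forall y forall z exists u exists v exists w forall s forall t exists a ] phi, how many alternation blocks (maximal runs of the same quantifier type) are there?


Quantifier-type sequence: E A A E E E A A E  (A=forall, E=exists)
Group into maximal same-type runs:
  Ex1 | Ax2 | Ex3 | Ax2 | Ex1
Number of blocks = 5

5


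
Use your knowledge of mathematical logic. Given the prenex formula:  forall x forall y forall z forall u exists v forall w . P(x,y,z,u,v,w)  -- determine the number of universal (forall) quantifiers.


Quantifier prefix: forall x forall y forall z forall u exists v forall w
Mark each quantifier type:
  U U U U E U
Universal count = 5, Existential count = 1
Asked for universal (forall) quantifiers: 5

5


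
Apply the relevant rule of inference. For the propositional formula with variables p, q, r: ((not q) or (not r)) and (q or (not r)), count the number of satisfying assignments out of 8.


Evaluate all 8 assignments for p, q, r:
p=0, q=0, r=0: 1
p=0, q=0, r=1: 0
p=0, q=1, r=0: 1
p=0, q=1, r=1: 0
p=1, q=0, r=0: 1
p=1, q=0, r=1: 0
p=1, q=1, r=0: 1
p=1, q=1, r=1: 0
Satisfying count = 4

4


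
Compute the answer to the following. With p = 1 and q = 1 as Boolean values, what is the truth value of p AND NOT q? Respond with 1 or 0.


p = 1, q = 1
Operation: p AND NOT q
Evaluate: 1 AND NOT 1 = 0

0


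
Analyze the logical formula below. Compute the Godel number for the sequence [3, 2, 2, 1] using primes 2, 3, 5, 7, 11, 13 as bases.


Encode each element as an exponent of the corresponding prime:
  2^3 = 8
  3^2 = 9
  5^2 = 25
  7^1 = 7
Product = 8 * 9 * 25 * 7 = 12600

12600


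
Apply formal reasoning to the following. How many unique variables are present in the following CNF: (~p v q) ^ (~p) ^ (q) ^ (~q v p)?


Identify each variable that appears in the formula.
Variables found: p, q
Count = 2

2


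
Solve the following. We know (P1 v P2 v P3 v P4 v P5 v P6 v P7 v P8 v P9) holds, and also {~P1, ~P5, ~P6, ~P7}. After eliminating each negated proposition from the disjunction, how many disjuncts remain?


Original disjuncts (9): P1, P2, P3, P4, P5, P6, P7, P8, P9
Negated (eliminate): ~P1, ~P5, ~P6, ~P7
Remaining disjuncts: P2, P3, P4, P8, P9
Count = 9 - 4 = 5

5


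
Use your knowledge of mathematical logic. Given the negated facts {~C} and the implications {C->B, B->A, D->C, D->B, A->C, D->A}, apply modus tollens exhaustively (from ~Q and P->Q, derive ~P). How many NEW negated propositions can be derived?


Initial negated facts: {~C}
Apply modus tollens to closure:
  ~C and D->C  =>  ~D
  ~C and A->C  =>  ~A
  ~A and B->A  =>  ~B
Final negated: {~A, ~B, ~C, ~D}
New negations: {~A, ~B, ~D}
Count = 3

3


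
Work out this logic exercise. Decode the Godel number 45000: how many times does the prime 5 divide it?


Factorize 45000 by dividing by 5 repeatedly.
Division steps: 5 divides 45000 exactly 4 time(s).
Exponent of 5 = 4

4


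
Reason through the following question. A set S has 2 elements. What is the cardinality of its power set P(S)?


The power set of a set with n elements has 2^n elements.
|P(S)| = 2^2 = 4

4


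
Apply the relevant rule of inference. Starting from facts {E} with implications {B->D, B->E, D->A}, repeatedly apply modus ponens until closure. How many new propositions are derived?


Initial facts: {E}
Apply modus ponens to closure:
  (no implication fires)
Final known: {E}
New propositions: {(none)}
Count = 0

0


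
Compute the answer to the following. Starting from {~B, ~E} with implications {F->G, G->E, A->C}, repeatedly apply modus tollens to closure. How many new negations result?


Initial negated facts: {~B, ~E}
Apply modus tollens to closure:
  ~E and G->E  =>  ~G
  ~G and F->G  =>  ~F
Final negated: {~B, ~E, ~F, ~G}
New negations: {~F, ~G}
Count = 2

2


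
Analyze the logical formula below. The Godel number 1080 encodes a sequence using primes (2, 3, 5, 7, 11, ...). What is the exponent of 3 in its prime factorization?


Factorize 1080 by dividing by 3 repeatedly.
Division steps: 3 divides 1080 exactly 3 time(s).
Exponent of 3 = 3

3


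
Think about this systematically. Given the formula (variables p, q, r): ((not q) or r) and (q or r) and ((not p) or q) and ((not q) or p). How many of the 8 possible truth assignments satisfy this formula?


Evaluate all 8 assignments for p, q, r:
p=0, q=0, r=0: 0
p=0, q=0, r=1: 1
p=0, q=1, r=0: 0
p=0, q=1, r=1: 0
p=1, q=0, r=0: 0
p=1, q=0, r=1: 0
p=1, q=1, r=0: 0
p=1, q=1, r=1: 1
Satisfying count = 2

2


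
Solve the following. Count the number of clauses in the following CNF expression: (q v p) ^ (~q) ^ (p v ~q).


A CNF formula is a conjunction of clauses.
Clauses are separated by ^.
Counting the conjuncts: 3 clauses.

3


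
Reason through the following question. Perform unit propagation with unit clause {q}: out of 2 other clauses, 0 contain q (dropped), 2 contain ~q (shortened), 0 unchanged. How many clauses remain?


Satisfied (removed): 0
Shortened (remain): 2
Unchanged (remain): 0
Remaining = 2 + 0 = 2

2


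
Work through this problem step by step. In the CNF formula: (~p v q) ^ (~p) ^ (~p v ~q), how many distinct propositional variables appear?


Identify each variable that appears in the formula.
Variables found: p, q
Count = 2

2


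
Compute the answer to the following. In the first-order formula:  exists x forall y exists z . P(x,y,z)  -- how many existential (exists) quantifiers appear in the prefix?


Quantifier prefix: exists x forall y exists z
Mark each quantifier type:
  E U E
Universal count = 1, Existential count = 2
Asked for existential (exists) quantifiers: 2

2


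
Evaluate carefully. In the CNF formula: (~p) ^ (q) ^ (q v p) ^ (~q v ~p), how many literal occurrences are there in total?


Counting literals in each clause:
Clause 1: 1 literal(s)
Clause 2: 1 literal(s)
Clause 3: 2 literal(s)
Clause 4: 2 literal(s)
Total = 6

6
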